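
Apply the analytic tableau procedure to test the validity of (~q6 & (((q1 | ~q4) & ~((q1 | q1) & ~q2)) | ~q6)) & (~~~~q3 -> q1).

Assume the negation and expand:
Initial set: {~((~q6 & (((q1 | ~q4) & ~((q1 | q1) & ~q2)) | ~q6)) & (~~~~q3 -> q1))}.
~((~q6 & (((q1 | ~q4) & ~((q1 | q1) & ~q2)) | ~q6)) & (~~~~q3 -> q1)): β-rule — branch into ~(~q6 & (((q1 | ~q4) & ~((q1 | q1) & ~q2)) | ~q6))  //  ~(~~~~q3 -> q1).
  branch 1 (add ~(~q6 & (((q1 | ~q4) & ~((q1 | q1) & ~q2)) | ~q6))):
    ~(~q6 & (((q1 | ~q4) & ~((q1 | q1) & ~q2)) | ~q6)): β-rule — branch into ~~q6  //  ~(((q1 | ~q4) & ~((q1 | q1) & ~q2)) | ~q6).
      branch 1.1 (add ~~q6):
        ○ open, literals {q6=1}.
      branch 1.2 (add ~(((q1 | ~q4) & ~((q1 | q1) & ~q2)) | ~q6)):
        ~(((q1 | ~q4) & ~((q1 | q1) & ~q2)) | ~q6): α-rule — add ~((q1 | ~q4) & ~((q1 | q1) & ~q2)), ~~q6.
        ~((q1 | ~q4) & ~((q1 | q1) & ~q2)): β-rule — branch into ~(q1 | ~q4)  //  ~~((q1 | q1) & ~q2).
          branch 1.2.1 (add ~(q1 | ~q4)):
            ~(q1 | ~q4): α-rule — add ~q1, ~~q4.
            ○ open, literals {q1=0, q4=1, q6=1}.
          branch 1.2.2 (add ~~((q1 | q1) & ~q2)):
            ~~((q1 | q1) & ~q2): α-rule — add (q1 | q1), ~q2.
            (q1 | q1): β-rule — branch into q1  //  q1.
              branch 1.2.2.1 (add q1):
                ○ open, literals {q1=1, q2=0, q6=1}.
              branch 1.2.2.2 (add q1):
                ○ open, literals {q1=1, q2=0, q6=1}.
  branch 2 (add ~(~~~~q3 -> q1)):
    ~(~~~~q3 -> q1): α-rule — add ~~~~q3, ~q1.
    ~~~~q3: drop double negation, giving ~~q3.
    ~~q3: drop double negation, giving q3.
    ○ open, literals {q1=0, q3=1}.
0 branches closed, 5 open.
An open branch gives a countermodel: q6=1 (unmentioned atoms arbitrary); under it the original formula is false.

Not valid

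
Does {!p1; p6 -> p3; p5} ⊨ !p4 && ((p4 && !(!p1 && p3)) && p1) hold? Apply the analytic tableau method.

Initial set: {!p1; (p6 -> p3); p5; !(!p4 && ((p4 && !(!p1 && p3)) && p1))}.
(p6 -> p3): β-rule — branch into !p6  //  p3.
  branch 1 (add !p6):
    !(!p4 && ((p4 && !(!p1 && p3)) && p1)): β-rule — branch into !!p4  //  !((p4 && !(!p1 && p3)) && p1).
      branch 1.1 (add !!p4):
        ○ open, literals {p1=false, p4=true, p5=true, p6=false}.
      branch 1.2 (add !((p4 && !(!p1 && p3)) && p1)):
        !((p4 && !(!p1 && p3)) && p1): β-rule — branch into !(p4 && !(!p1 && p3))  //  !p1.
          branch 1.2.1 (add !(p4 && !(!p1 && p3))):
            !(p4 && !(!p1 && p3)): β-rule — branch into !p4  //  !!(!p1 && p3).
              branch 1.2.1.1 (add !p4):
                ○ open, literals {p1=false, p4=false, p5=true, p6=false}.
              branch 1.2.1.2 (add !!(!p1 && p3)):
                !!(!p1 && p3): α-rule — add !p1, p3.
                ○ open, literals {p1=false, p3=true, p5=true, p6=false}.
          branch 1.2.2 (add !p1):
            ○ open, literals {p1=false, p5=true, p6=false}.
  branch 2 (add p3):
    !(!p4 && ((p4 && !(!p1 && p3)) && p1)): β-rule — branch into !!p4  //  !((p4 && !(!p1 && p3)) && p1).
      branch 2.1 (add !!p4):
        ○ open, literals {p1=false, p3=true, p4=true, p5=true}.
      branch 2.2 (add !((p4 && !(!p1 && p3)) && p1)):
        !((p4 && !(!p1 && p3)) && p1): β-rule — branch into !(p4 && !(!p1 && p3))  //  !p1.
          branch 2.2.1 (add !(p4 && !(!p1 && p3))):
            !(p4 && !(!p1 && p3)): β-rule — branch into !p4  //  !!(!p1 && p3).
              branch 2.2.1.1 (add !p4):
                ○ open, literals {p1=false, p3=true, p4=false, p5=true}.
              branch 2.2.1.2 (add !!(!p1 && p3)):
                !!(!p1 && p3): α-rule — add !p1, p3.
                ○ open, literals {p1=false, p3=true, p5=true}.
          branch 2.2.2 (add !p1):
            ○ open, literals {p1=false, p3=true, p5=true}.
0 branches closed, 8 open.
An open branch gives a countermodel: p1=false, p4=true, p5=true, p6=false (unmentioned atoms arbitrary); the premises hold there but the conclusion fails.

No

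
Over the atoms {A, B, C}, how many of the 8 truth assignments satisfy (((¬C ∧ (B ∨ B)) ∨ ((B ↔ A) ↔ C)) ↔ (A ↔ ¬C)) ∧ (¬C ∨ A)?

4

Initial set: {T ((((¬C ∧ (B ∨ B)) ∨ ((B ↔ A) ↔ C)) ↔ (A ↔ ¬C)) ∧ (¬C ∨ A))}.
T ((((¬C ∧ (B ∨ B)) ∨ ((B ↔ A) ↔ C)) ↔ (A ↔ ¬C)) ∧ (¬C ∨ A)): α-rule — add T (((¬C ∧ (B ∨ B)) ∨ ((B ↔ A) ↔ C)) ↔ (A ↔ ¬C)), T (¬C ∨ A).
T (((¬C ∧ (B ∨ B)) ∨ ((B ↔ A) ↔ C)) ↔ (A ↔ ¬C)): β-rule — branch into T ((¬C ∧ (B ∨ B)) ∨ ((B ↔ A) ↔ C)), T (A ↔ ¬C)  //  F ((¬C ∧ (B ∨ B)) ∨ ((B ↔ A) ↔ C)), F (A ↔ ¬C).
  branch 1 (add T ((¬C ∧ (B ∨ B)) ∨ ((B ↔ A) ↔ C)), T (A ↔ ¬C)):
    T (¬C ∨ A): β-rule — branch into T ¬C  //  T A.
      branch 1.1 (add T ¬C):
        T ((¬C ∧ (B ∨ B)) ∨ ((B ↔ A) ↔ C)): β-rule — branch into T (¬C ∧ (B ∨ B))  //  T ((B ↔ A) ↔ C).
          branch 1.1.1 (add T (¬C ∧ (B ∨ B))):
            T (¬C ∧ (B ∨ B)): α-rule — add T ¬C, T (B ∨ B).
            T (A ↔ ¬C): β-rule — branch into T A, T ¬C  //  F A, F ¬C.
              branch 1.1.1.1 (add T A, T ¬C):
                T (B ∨ B): β-rule — branch into T B  //  T B.
                  branch 1.1.1.1.1 (add T B):
                    ○ open, literals {A=true, B=true, C=false}.
                  branch 1.1.1.1.2 (add T B):
                    ○ open, literals {A=true, B=true, C=false}.
              branch 1.1.1.2 (add F A, F ¬C):
                × closes — contains both C and ¬C.
          branch 1.1.2 (add T ((B ↔ A) ↔ C)):
            T (A ↔ ¬C): β-rule — branch into T A, T ¬C  //  F A, F ¬C.
              branch 1.1.2.1 (add T A, T ¬C):
                T ((B ↔ A) ↔ C): β-rule — branch into T (B ↔ A), T C  //  F (B ↔ A), F C.
                  branch 1.1.2.1.1 (add T (B ↔ A), T C):
                    × closes — contains both C and ¬C.
                  branch 1.1.2.1.2 (add F (B ↔ A), F C):
                    F (B ↔ A): β-rule — branch into T B, F A  //  F B, T A.
                      branch 1.1.2.1.2.1 (add T B, F A):
                        × closes — contains both A and ¬A.
                      branch 1.1.2.1.2.2 (add F B, T A):
                        ○ open, literals {A=true, B=false, C=false}.
              branch 1.1.2.2 (add F A, F ¬C):
                × closes — contains both C and ¬C.
      branch 1.2 (add T A):
        T ((¬C ∧ (B ∨ B)) ∨ ((B ↔ A) ↔ C)): β-rule — branch into T (¬C ∧ (B ∨ B))  //  T ((B ↔ A) ↔ C).
          branch 1.2.1 (add T (¬C ∧ (B ∨ B))):
            T (¬C ∧ (B ∨ B)): α-rule — add T ¬C, T (B ∨ B).
            T (A ↔ ¬C): β-rule — branch into T A, T ¬C  //  F A, F ¬C.
              branch 1.2.1.1 (add T A, T ¬C):
                T (B ∨ B): β-rule — branch into T B  //  T B.
                  branch 1.2.1.1.1 (add T B):
                    ○ open, literals {A=true, B=true, C=false}.
                  branch 1.2.1.1.2 (add T B):
                    ○ open, literals {A=true, B=true, C=false}.
              branch 1.2.1.2 (add F A, F ¬C):
                × closes — contains both A and ¬A.
          branch 1.2.2 (add T ((B ↔ A) ↔ C)):
            T (A ↔ ¬C): β-rule — branch into T A, T ¬C  //  F A, F ¬C.
              branch 1.2.2.1 (add T A, T ¬C):
                T ((B ↔ A) ↔ C): β-rule — branch into T (B ↔ A), T C  //  F (B ↔ A), F C.
                  branch 1.2.2.1.1 (add T (B ↔ A), T C):
                    × closes — contains both C and ¬C.
                  branch 1.2.2.1.2 (add F (B ↔ A), F C):
                    F (B ↔ A): β-rule — branch into T B, F A  //  F B, T A.
                      branch 1.2.2.1.2.1 (add T B, F A):
                        × closes — contains both A and ¬A.
                      branch 1.2.2.1.2.2 (add F B, T A):
                        ○ open, literals {A=true, B=false, C=false}.
              branch 1.2.2.2 (add F A, F ¬C):
                × closes — contains both A and ¬A.
  branch 2 (add F ((¬C ∧ (B ∨ B)) ∨ ((B ↔ A) ↔ C)), F (A ↔ ¬C)):
    F ((¬C ∧ (B ∨ B)) ∨ ((B ↔ A) ↔ C)): α-rule — add F (¬C ∧ (B ∨ B)), F ((B ↔ A) ↔ C).
    T (¬C ∨ A): β-rule — branch into T ¬C  //  T A.
      branch 2.1 (add T ¬C):
        F (A ↔ ¬C): β-rule — branch into T A, F ¬C  //  F A, T ¬C.
          branch 2.1.1 (add T A, F ¬C):
            × closes — contains both C and ¬C.
          branch 2.1.2 (add F A, T ¬C):
            F (¬C ∧ (B ∨ B)): β-rule — branch into F ¬C  //  F (B ∨ B).
              branch 2.1.2.1 (add F ¬C):
                × closes — contains both C and ¬C.
              branch 2.1.2.2 (add F (B ∨ B)):
                F (B ∨ B): α-rule — add F B, F B.
                F ((B ↔ A) ↔ C): β-rule — branch into T (B ↔ A), F C  //  F (B ↔ A), T C.
                  branch 2.1.2.2.1 (add T (B ↔ A), F C):
                    T (B ↔ A): β-rule — branch into T B, T A  //  F B, F A.
                      branch 2.1.2.2.1.1 (add T B, T A):
                        × closes — contains both B and ¬B.
                      branch 2.1.2.2.1.2 (add F B, F A):
                        ○ open, literals {A=false, B=false, C=false}.
                  branch 2.1.2.2.2 (add F (B ↔ A), T C):
                    × closes — contains both C and ¬C.
      branch 2.2 (add T A):
        F (A ↔ ¬C): β-rule — branch into T A, F ¬C  //  F A, T ¬C.
          branch 2.2.1 (add T A, F ¬C):
            F (¬C ∧ (B ∨ B)): β-rule — branch into F ¬C  //  F (B ∨ B).
              branch 2.2.1.1 (add F ¬C):
                F ((B ↔ A) ↔ C): β-rule — branch into T (B ↔ A), F C  //  F (B ↔ A), T C.
                  branch 2.2.1.1.1 (add T (B ↔ A), F C):
                    × closes — contains both C and ¬C.
                  branch 2.2.1.1.2 (add F (B ↔ A), T C):
                    F (B ↔ A): β-rule — branch into T B, F A  //  F B, T A.
                      branch 2.2.1.1.2.1 (add T B, F A):
                        × closes — contains both A and ¬A.
                      branch 2.2.1.1.2.2 (add F B, T A):
                        ○ open, literals {A=true, B=false, C=true}.
              branch 2.2.1.2 (add F (B ∨ B)):
                F (B ∨ B): α-rule — add F B, F B.
                F ((B ↔ A) ↔ C): β-rule — branch into T (B ↔ A), F C  //  F (B ↔ A), T C.
                  branch 2.2.1.2.1 (add T (B ↔ A), F C):
                    × closes — contains both C and ¬C.
                  branch 2.2.1.2.2 (add F (B ↔ A), T C):
                    F (B ↔ A): β-rule — branch into T B, F A  //  F B, T A.
                      branch 2.2.1.2.2.1 (add T B, F A):
                        × closes — contains both B and ¬B.
                      branch 2.2.1.2.2.2 (add F B, T A):
                        ○ open, literals {A=true, B=false, C=true}.
          branch 2.2.2 (add F A, T ¬C):
            × closes — contains both A and ¬A.
17 branches closed, 9 open.
Each open branch fixes some atoms; the unmentioned ones are free. Counting distinct full assignments: branch {A=true, B=true, C=false} (none free) contributes 1 new; branch {A=true, B=true, C=false} (none free) contributes 0 new; branch {A=true, B=false, C=false} (none free) contributes 1 new; branch {A=true, B=true, C=false} (none free) contributes 0 new; branch {A=true, B=true, C=false} (none free) contributes 0 new; branch {A=true, B=false, C=false} (none free) contributes 0 new; branch {A=false, B=false, C=false} (none free) contributes 1 new; branch {A=true, B=false, C=true} (none free) contributes 1 new; branch {A=true, B=false, C=true} (none free) contributes 0 new. Total: 4.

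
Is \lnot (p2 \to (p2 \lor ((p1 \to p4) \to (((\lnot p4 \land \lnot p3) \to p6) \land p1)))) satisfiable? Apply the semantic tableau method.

Initial set: {\lnot (p2 \to (p2 \lor ((p1 \to p4) \to (((\lnot p4 \land \lnot p3) \to p6) \land p1))))}.
\lnot (p2 \to (p2 \lor ((p1 \to p4) \to (((\lnot p4 \land \lnot p3) \to p6) \land p1)))): α-rule — add p2, \lnot (p2 \lor ((p1 \to p4) \to (((\lnot p4 \land \lnot p3) \to p6) \land p1))).
\lnot (p2 \lor ((p1 \to p4) \to (((\lnot p4 \land \lnot p3) \to p6) \land p1))): α-rule — add \lnot p2, \lnot ((p1 \to p4) \to (((\lnot p4 \land \lnot p3) \to p6) \land p1)).
× closes — contains both p2 and \lnot p2.
All 1 branch closes.
Every branch closed; the formula is unsatisfiable.

Unsatisfiable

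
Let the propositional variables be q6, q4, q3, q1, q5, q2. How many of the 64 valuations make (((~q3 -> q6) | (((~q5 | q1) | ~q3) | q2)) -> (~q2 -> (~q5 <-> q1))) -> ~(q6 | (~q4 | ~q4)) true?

Initial set: {((((~q3 -> q6) | (((~q5 | q1) | ~q3) | q2)) -> (~q2 -> (~q5 <-> q1))) -> ~(q6 | (~q4 | ~q4)))}.
((((~q3 -> q6) | (((~q5 | q1) | ~q3) | q2)) -> (~q2 -> (~q5 <-> q1))) -> ~(q6 | (~q4 | ~q4))): β-rule — branch into ~(((~q3 -> q6) | (((~q5 | q1) | ~q3) | q2)) -> (~q2 -> (~q5 <-> q1)))  //  ~(q6 | (~q4 | ~q4)).
  branch 1 (add ~(((~q3 -> q6) | (((~q5 | q1) | ~q3) | q2)) -> (~q2 -> (~q5 <-> q1)))):
    ~(((~q3 -> q6) | (((~q5 | q1) | ~q3) | q2)) -> (~q2 -> (~q5 <-> q1))): α-rule — add ((~q3 -> q6) | (((~q5 | q1) | ~q3) | q2)), ~(~q2 -> (~q5 <-> q1)).
    ~(~q2 -> (~q5 <-> q1)): α-rule — add ~q2, ~(~q5 <-> q1).
    ((~q3 -> q6) | (((~q5 | q1) | ~q3) | q2)): β-rule — branch into (~q3 -> q6)  //  (((~q5 | q1) | ~q3) | q2).
      branch 1.1 (add (~q3 -> q6)):
        ~(~q5 <-> q1): β-rule — branch into ~q5, ~q1  //  ~~q5, q1.
          branch 1.1.1 (add ~q5, ~q1):
            (~q3 -> q6): β-rule — branch into ~~q3  //  q6.
              branch 1.1.1.1 (add ~~q3):
                ○ open, literals {q1=false, q2=false, q3=true, q5=false}.
              branch 1.1.1.2 (add q6):
                ○ open, literals {q1=false, q2=false, q5=false, q6=true}.
          branch 1.1.2 (add ~~q5, q1):
            (~q3 -> q6): β-rule — branch into ~~q3  //  q6.
              branch 1.1.2.1 (add ~~q3):
                ○ open, literals {q1=true, q2=false, q3=true, q5=true}.
              branch 1.1.2.2 (add q6):
                ○ open, literals {q1=true, q2=false, q5=true, q6=true}.
      branch 1.2 (add (((~q5 | q1) | ~q3) | q2)):
        ~(~q5 <-> q1): β-rule — branch into ~q5, ~q1  //  ~~q5, q1.
          branch 1.2.1 (add ~q5, ~q1):
            (((~q5 | q1) | ~q3) | q2): β-rule — branch into ((~q5 | q1) | ~q3)  //  q2.
              branch 1.2.1.1 (add ((~q5 | q1) | ~q3)):
                ((~q5 | q1) | ~q3): β-rule — branch into (~q5 | q1)  //  ~q3.
                  branch 1.2.1.1.1 (add (~q5 | q1)):
                    (~q5 | q1): β-rule — branch into ~q5  //  q1.
                      branch 1.2.1.1.1.1 (add ~q5):
                        ○ open, literals {q1=false, q2=false, q5=false}.
                      branch 1.2.1.1.1.2 (add q1):
                        × closes — contains both q1 and ~q1.
                  branch 1.2.1.1.2 (add ~q3):
                    ○ open, literals {q1=false, q2=false, q3=false, q5=false}.
              branch 1.2.1.2 (add q2):
                × closes — contains both q2 and ~q2.
          branch 1.2.2 (add ~~q5, q1):
            (((~q5 | q1) | ~q3) | q2): β-rule — branch into ((~q5 | q1) | ~q3)  //  q2.
              branch 1.2.2.1 (add ((~q5 | q1) | ~q3)):
                ((~q5 | q1) | ~q3): β-rule — branch into (~q5 | q1)  //  ~q3.
                  branch 1.2.2.1.1 (add (~q5 | q1)):
                    (~q5 | q1): β-rule — branch into ~q5  //  q1.
                      branch 1.2.2.1.1.1 (add ~q5):
                        × closes — contains both q5 and ~q5.
                      branch 1.2.2.1.1.2 (add q1):
                        ○ open, literals {q1=true, q2=false, q5=true}.
                  branch 1.2.2.1.2 (add ~q3):
                    ○ open, literals {q1=true, q2=false, q3=false, q5=true}.
              branch 1.2.2.2 (add q2):
                × closes — contains both q2 and ~q2.
  branch 2 (add ~(q6 | (~q4 | ~q4))):
    ~(q6 | (~q4 | ~q4)): α-rule — add ~q6, ~(~q4 | ~q4).
    ~(~q4 | ~q4): α-rule — add ~~q4, ~~q4.
    ○ open, literals {q4=true, q6=false}.
4 branches closed, 9 open.
Each open branch fixes some atoms; the unmentioned ones are free. Counting distinct full assignments: branch {q1=false, q2=false, q3=true, q5=false} (q6, q4) contributes 4 new; branch {q1=false, q2=false, q5=false, q6=true} (q4, q3) contributes 2 new; branch {q1=true, q2=false, q3=true, q5=true} (q6, q4) contributes 4 new; branch {q1=true, q2=false, q5=true, q6=true} (q4, q3) contributes 2 new; branch {q1=false, q2=false, q5=false} (q6, q4, q3) contributes 2 new; branch {q1=false, q2=false, q3=false, q5=false} (q6, q4) contributes 0 new; branch {q1=true, q2=false, q5=true} (q6, q4, q3) contributes 2 new; branch {q1=true, q2=false, q3=false, q5=true} (q6, q4) contributes 0 new; branch {q4=true, q6=false} (q3, q1, q5, q2) contributes 12 new. Total: 28.

28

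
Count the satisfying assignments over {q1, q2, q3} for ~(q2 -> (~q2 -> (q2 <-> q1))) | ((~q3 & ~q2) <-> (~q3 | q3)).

2

Initial set: {(~(q2 -> (~q2 -> (q2 <-> q1))) | ((~q3 & ~q2) <-> (~q3 | q3)))}.
(~(q2 -> (~q2 -> (q2 <-> q1))) | ((~q3 & ~q2) <-> (~q3 | q3))): β-rule — branch into ~(q2 -> (~q2 -> (q2 <-> q1)))  //  ((~q3 & ~q2) <-> (~q3 | q3)).
  branch 1 (add ~(q2 -> (~q2 -> (q2 <-> q1)))):
    ~(q2 -> (~q2 -> (q2 <-> q1))): α-rule — add q2, ~(~q2 -> (q2 <-> q1)).
    ~(~q2 -> (q2 <-> q1)): α-rule — add ~q2, ~(q2 <-> q1).
    × closes — contains both q2 and ~q2.
  branch 2 (add ((~q3 & ~q2) <-> (~q3 | q3))):
    ((~q3 & ~q2) <-> (~q3 | q3)): β-rule — branch into (~q3 & ~q2), (~q3 | q3)  //  ~(~q3 & ~q2), ~(~q3 | q3).
      branch 2.1 (add (~q3 & ~q2), (~q3 | q3)):
        (~q3 & ~q2): α-rule — add ~q3, ~q2.
        (~q3 | q3): β-rule — branch into ~q3  //  q3.
          branch 2.1.1 (add ~q3):
            ○ open, literals {q2=0, q3=0}.
          branch 2.1.2 (add q3):
            × closes — contains both q3 and ~q3.
      branch 2.2 (add ~(~q3 & ~q2), ~(~q3 | q3)):
        ~(~q3 | q3): α-rule — add ~~q3, ~q3.
        × closes — contains both q3 and ~q3.
3 branches closed, 1 open.
Each open branch fixes some atoms; the unmentioned ones are free. Counting distinct full assignments: branch {q2=0, q3=0} (q1) contributes 2 new. Total: 2.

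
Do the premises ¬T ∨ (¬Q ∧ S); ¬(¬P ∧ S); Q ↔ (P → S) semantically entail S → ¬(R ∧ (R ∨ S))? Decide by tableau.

No

Initial set: {(¬T ∨ (¬Q ∧ S)); ¬(¬P ∧ S); (Q ↔ (P → S)); ¬(S → ¬(R ∧ (R ∨ S)))}.
¬(S → ¬(R ∧ (R ∨ S))): α-rule — add S, ¬¬(R ∧ (R ∨ S)).
¬¬(R ∧ (R ∨ S)): α-rule — add R, (R ∨ S).
(¬T ∨ (¬Q ∧ S)): β-rule — branch into ¬T  //  (¬Q ∧ S).
  branch 1 (add ¬T):
    ¬(¬P ∧ S): β-rule — branch into ¬¬P  //  ¬S.
      branch 1.1 (add ¬¬P):
        (Q ↔ (P → S)): β-rule — branch into Q, (P → S)  //  ¬Q, ¬(P → S).
          branch 1.1.1 (add Q, (P → S)):
            (R ∨ S): β-rule — branch into R  //  S.
              branch 1.1.1.1 (add R):
                (P → S): β-rule — branch into ¬P  //  S.
                  branch 1.1.1.1.1 (add ¬P):
                    × closes — contains both P and ¬P.
                  branch 1.1.1.1.2 (add S):
                    ○ open, literals {P=true, Q=true, R=true, S=true, T=false}.
              branch 1.1.1.2 (add S):
                (P → S): β-rule — branch into ¬P  //  S.
                  branch 1.1.1.2.1 (add ¬P):
                    × closes — contains both P and ¬P.
                  branch 1.1.1.2.2 (add S):
                    ○ open, literals {P=true, Q=true, R=true, S=true, T=false}.
          branch 1.1.2 (add ¬Q, ¬(P → S)):
            ¬(P → S): α-rule — add P, ¬S.
            × closes — contains both S and ¬S.
      branch 1.2 (add ¬S):
        × closes — contains both S and ¬S.
  branch 2 (add (¬Q ∧ S)):
    (¬Q ∧ S): α-rule — add ¬Q, S.
    ¬(¬P ∧ S): β-rule — branch into ¬¬P  //  ¬S.
      branch 2.1 (add ¬¬P):
        (Q ↔ (P → S)): β-rule — branch into Q, (P → S)  //  ¬Q, ¬(P → S).
          branch 2.1.1 (add Q, (P → S)):
            × closes — contains both Q and ¬Q.
          branch 2.1.2 (add ¬Q, ¬(P → S)):
            ¬(P → S): α-rule — add P, ¬S.
            × closes — contains both S and ¬S.
      branch 2.2 (add ¬S):
        × closes — contains both S and ¬S.
7 branches closed, 2 open.
An open branch gives a countermodel: P=true, Q=true, R=true, S=true, T=false (unmentioned atoms arbitrary); the premises hold there but the conclusion fails.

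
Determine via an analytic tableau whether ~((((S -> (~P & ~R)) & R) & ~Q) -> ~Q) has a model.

Initial set: {T ~((((S -> (~P & ~R)) & R) & ~Q) -> ~Q)}.
T ~((((S -> (~P & ~R)) & R) & ~Q) -> ~Q): α-rule — add T (((S -> (~P & ~R)) & R) & ~Q), F ~Q.
T (((S -> (~P & ~R)) & R) & ~Q): α-rule — add T ((S -> (~P & ~R)) & R), T ~Q.
× closes — contains both Q and ~Q.
All 1 branch closes.
Every branch closed; the formula is unsatisfiable.

Unsatisfiable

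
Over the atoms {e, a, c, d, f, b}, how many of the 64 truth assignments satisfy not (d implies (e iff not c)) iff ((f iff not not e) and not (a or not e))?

Initial set: {(not (d implies (e iff not c)) iff ((f iff not not e) and not (a or not e)))}.
(not (d implies (e iff not c)) iff ((f iff not not e) and not (a or not e))): β-rule — branch into not (d implies (e iff not c)), ((f iff not not e) and not (a or not e))  //  not not (d implies (e iff not c)), not ((f iff not not e) and not (a or not e)).
  branch 1 (add not (d implies (e iff not c)), ((f iff not not e) and not (a or not e))):
    not (d implies (e iff not c)): α-rule — add d, not (e iff not c).
    ((f iff not not e) and not (a or not e)): α-rule — add (f iff not not e), not (a or not e).
    not (a or not e): α-rule — add not a, not not e.
    not (e iff not c): β-rule — branch into e, not not c  //  not e, not c.
      branch 1.1 (add e, not not c):
        (f iff not not e): β-rule — branch into f, not not e  //  not f, not not not e.
          branch 1.1.1 (add f, not not e):
            not not e: drop double negation, giving e.
            ○ open, literals {a=0, c=1, d=1, e=1, f=1}.
          branch 1.1.2 (add not f, not not not e):
            not not not e: drop double negation, giving not e.
            × closes — contains both e and not e.
      branch 1.2 (add not e, not c):
        × closes — contains both e and not e.
  branch 2 (add not not (d implies (e iff not c)), not ((f iff not not e) and not (a or not e))):
    not not (d implies (e iff not c)): β-rule — branch into not d  //  (e iff not c).
      branch 2.1 (add not d):
        not ((f iff not not e) and not (a or not e)): β-rule — branch into not (f iff not not e)  //  not not (a or not e).
          branch 2.1.1 (add not (f iff not not e)):
            not (f iff not not e): β-rule — branch into f, not not not e  //  not f, not not e.
              branch 2.1.1.1 (add f, not not not e):
                not not not e: drop double negation, giving not e.
                ○ open, literals {d=0, e=0, f=1}.
              branch 2.1.1.2 (add not f, not not e):
                not not e: drop double negation, giving e.
                ○ open, literals {d=0, e=1, f=0}.
          branch 2.1.2 (add not not (a or not e)):
            not not (a or not e): β-rule — branch into a  //  not e.
              branch 2.1.2.1 (add a):
                ○ open, literals {a=1, d=0}.
              branch 2.1.2.2 (add not e):
                ○ open, literals {d=0, e=0}.
      branch 2.2 (add (e iff not c)):
        not ((f iff not not e) and not (a or not e)): β-rule — branch into not (f iff not not e)  //  not not (a or not e).
          branch 2.2.1 (add not (f iff not not e)):
            (e iff not c): β-rule — branch into e, not c  //  not e, not not c.
              branch 2.2.1.1 (add e, not c):
                not (f iff not not e): β-rule — branch into f, not not not e  //  not f, not not e.
                  branch 2.2.1.1.1 (add f, not not not e):
                    not not not e: drop double negation, giving not e.
                    × closes — contains both e and not e.
                  branch 2.2.1.1.2 (add not f, not not e):
                    not not e: drop double negation, giving e.
                    ○ open, literals {c=0, e=1, f=0}.
              branch 2.2.1.2 (add not e, not not c):
                not (f iff not not e): β-rule — branch into f, not not not e  //  not f, not not e.
                  branch 2.2.1.2.1 (add f, not not not e):
                    not not not e: drop double negation, giving not e.
                    ○ open, literals {c=1, e=0, f=1}.
                  branch 2.2.1.2.2 (add not f, not not e):
                    not not e: drop double negation, giving e.
                    × closes — contains both e and not e.
          branch 2.2.2 (add not not (a or not e)):
            (e iff not c): β-rule — branch into e, not c  //  not e, not not c.
              branch 2.2.2.1 (add e, not c):
                not not (a or not e): β-rule — branch into a  //  not e.
                  branch 2.2.2.1.1 (add a):
                    ○ open, literals {a=1, c=0, e=1}.
                  branch 2.2.2.1.2 (add not e):
                    × closes — contains both e and not e.
              branch 2.2.2.2 (add not e, not not c):
                not not (a or not e): β-rule — branch into a  //  not e.
                  branch 2.2.2.2.1 (add a):
                    ○ open, literals {a=1, c=1, e=0}.
                  branch 2.2.2.2.2 (add not e):
                    ○ open, literals {c=1, e=0}.
5 branches closed, 10 open.
Each open branch fixes some atoms; the unmentioned ones are free. Counting distinct full assignments: branch {a=0, c=1, d=1, e=1, f=1} (b) contributes 2 new; branch {d=0, e=0, f=1} (a, c, b) contributes 8 new; branch {d=0, e=1, f=0} (a, c, b) contributes 8 new; branch {a=1, d=0} (e, c, f, b) contributes 8 new; branch {d=0, e=0} (a, c, f, b) contributes 4 new; branch {c=0, e=1, f=0} (a, d, b) contributes 4 new; branch {c=1, e=0, f=1} (a, d, b) contributes 4 new; branch {a=1, c=0, e=1} (d, f, b) contributes 2 new; branch {a=1, c=1, e=0} (d, f, b) contributes 2 new; branch {c=1, e=0} (a, d, f, b) contributes 2 new. Total: 44.

44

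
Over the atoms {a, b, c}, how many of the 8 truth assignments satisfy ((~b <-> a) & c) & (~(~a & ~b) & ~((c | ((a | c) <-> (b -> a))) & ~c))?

2

Initial set: {(((~b <-> a) & c) & (~(~a & ~b) & ~((c | ((a | c) <-> (b -> a))) & ~c)))}.
(((~b <-> a) & c) & (~(~a & ~b) & ~((c | ((a | c) <-> (b -> a))) & ~c))): α-rule — add ((~b <-> a) & c), (~(~a & ~b) & ~((c | ((a | c) <-> (b -> a))) & ~c)).
((~b <-> a) & c): α-rule — add (~b <-> a), c.
(~(~a & ~b) & ~((c | ((a | c) <-> (b -> a))) & ~c)): α-rule — add ~(~a & ~b), ~((c | ((a | c) <-> (b -> a))) & ~c).
(~b <-> a): β-rule — branch into ~b, a  //  ~~b, ~a.
  branch 1 (add ~b, a):
    ~(~a & ~b): β-rule — branch into ~~a  //  ~~b.
      branch 1.1 (add ~~a):
        ~((c | ((a | c) <-> (b -> a))) & ~c): β-rule — branch into ~(c | ((a | c) <-> (b -> a)))  //  ~~c.
          branch 1.1.1 (add ~(c | ((a | c) <-> (b -> a)))):
            ~(c | ((a | c) <-> (b -> a))): α-rule — add ~c, ~((a | c) <-> (b -> a)).
            × closes — contains both c and ~c.
          branch 1.1.2 (add ~~c):
            ○ open, literals {a=true, b=false, c=true}.
      branch 1.2 (add ~~b):
        × closes — contains both b and ~b.
  branch 2 (add ~~b, ~a):
    ~(~a & ~b): β-rule — branch into ~~a  //  ~~b.
      branch 2.1 (add ~~a):
        × closes — contains both a and ~a.
      branch 2.2 (add ~~b):
        ~((c | ((a | c) <-> (b -> a))) & ~c): β-rule — branch into ~(c | ((a | c) <-> (b -> a)))  //  ~~c.
          branch 2.2.1 (add ~(c | ((a | c) <-> (b -> a)))):
            ~(c | ((a | c) <-> (b -> a))): α-rule — add ~c, ~((a | c) <-> (b -> a)).
            × closes — contains both c and ~c.
          branch 2.2.2 (add ~~c):
            ○ open, literals {a=false, b=true, c=true}.
4 branches closed, 2 open.
Each open branch fixes some atoms; the unmentioned ones are free. Counting distinct full assignments: branch {a=true, b=false, c=true} (none free) contributes 1 new; branch {a=false, b=true, c=true} (none free) contributes 1 new. Total: 2.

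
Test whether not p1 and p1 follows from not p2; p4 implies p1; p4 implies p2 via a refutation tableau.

Initial set: {T not p2; T (p4 implies p1); T (p4 implies p2); F (not p1 and p1)}.
T (p4 implies p1): β-rule — branch into F p4  //  T p1.
  branch 1 (add F p4):
    T (p4 implies p2): β-rule — branch into F p4  //  T p2.
      branch 1.1 (add F p4):
        F (not p1 and p1): β-rule — branch into F not p1  //  F p1.
          branch 1.1.1 (add F not p1):
            ○ open, literals {p1=true, p2=false, p4=false}.
          branch 1.1.2 (add F p1):
            ○ open, literals {p1=false, p2=false, p4=false}.
      branch 1.2 (add T p2):
        × closes — contains both p2 and not p2.
  branch 2 (add T p1):
    T (p4 implies p2): β-rule — branch into F p4  //  T p2.
      branch 2.1 (add F p4):
        F (not p1 and p1): β-rule — branch into F not p1  //  F p1.
          branch 2.1.1 (add F not p1):
            ○ open, literals {p1=true, p2=false, p4=false}.
          branch 2.1.2 (add F p1):
            × closes — contains both p1 and not p1.
      branch 2.2 (add T p2):
        × closes — contains both p2 and not p2.
3 branches closed, 3 open.
An open branch gives a countermodel: p1=true, p2=false, p4=false (unmentioned atoms arbitrary); the premises hold there but the conclusion fails.

No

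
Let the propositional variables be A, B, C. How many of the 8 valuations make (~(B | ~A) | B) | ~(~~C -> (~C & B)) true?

Initial set: {((~(B | ~A) | B) | ~(~~C -> (~C & B)))}.
((~(B | ~A) | B) | ~(~~C -> (~C & B))): β-rule — branch into (~(B | ~A) | B)  //  ~(~~C -> (~C & B)).
  branch 1 (add (~(B | ~A) | B)):
    (~(B | ~A) | B): β-rule — branch into ~(B | ~A)  //  B.
      branch 1.1 (add ~(B | ~A)):
        ~(B | ~A): α-rule — add ~B, ~~A.
        ○ open, literals {A=1, B=0}.
      branch 1.2 (add B):
        ○ open, literals {B=1}.
  branch 2 (add ~(~~C -> (~C & B))):
    ~(~~C -> (~C & B)): α-rule — add ~~C, ~(~C & B).
    ~~C: drop double negation, giving C.
    ~(~C & B): β-rule — branch into ~~C  //  ~B.
      branch 2.1 (add ~~C):
        ○ open, literals {C=1}.
      branch 2.2 (add ~B):
        ○ open, literals {B=0, C=1}.
0 branches closed, 4 open.
Each open branch fixes some atoms; the unmentioned ones are free. Counting distinct full assignments: branch {A=1, B=0} (C) contributes 2 new; branch {B=1} (A, C) contributes 4 new; branch {C=1} (A, B) contributes 1 new; branch {B=0, C=1} (A) contributes 0 new. Total: 7.

7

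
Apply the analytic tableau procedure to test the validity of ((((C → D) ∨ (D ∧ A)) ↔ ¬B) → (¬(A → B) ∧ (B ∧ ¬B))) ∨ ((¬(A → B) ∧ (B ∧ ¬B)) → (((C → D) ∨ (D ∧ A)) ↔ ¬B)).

Valid

Assume the negation and expand:
Initial set: {¬(((((C → D) ∨ (D ∧ A)) ↔ ¬B) → (¬(A → B) ∧ (B ∧ ¬B))) ∨ ((¬(A → B) ∧ (B ∧ ¬B)) → (((C → D) ∨ (D ∧ A)) ↔ ¬B)))}.
¬(((((C → D) ∨ (D ∧ A)) ↔ ¬B) → (¬(A → B) ∧ (B ∧ ¬B))) ∨ ((¬(A → B) ∧ (B ∧ ¬B)) → (((C → D) ∨ (D ∧ A)) ↔ ¬B))): α-rule — add ¬((((C → D) ∨ (D ∧ A)) ↔ ¬B) → (¬(A → B) ∧ (B ∧ ¬B))), ¬((¬(A → B) ∧ (B ∧ ¬B)) → (((C → D) ∨ (D ∧ A)) ↔ ¬B)).
¬((((C → D) ∨ (D ∧ A)) ↔ ¬B) → (¬(A → B) ∧ (B ∧ ¬B))): α-rule — add (((C → D) ∨ (D ∧ A)) ↔ ¬B), ¬(¬(A → B) ∧ (B ∧ ¬B)).
¬((¬(A → B) ∧ (B ∧ ¬B)) → (((C → D) ∨ (D ∧ A)) ↔ ¬B)): α-rule — add (¬(A → B) ∧ (B ∧ ¬B)), ¬(((C → D) ∨ (D ∧ A)) ↔ ¬B).
(¬(A → B) ∧ (B ∧ ¬B)): α-rule — add ¬(A → B), (B ∧ ¬B).
¬(A → B): α-rule — add A, ¬B.
(B ∧ ¬B): α-rule — add B, ¬B.
× closes — contains both B and ¬B.
All 1 branch closes.
Every branch closed, so the negation is unsatisfiable and the formula is valid.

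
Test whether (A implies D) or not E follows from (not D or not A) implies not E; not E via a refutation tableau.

Initial set: {((not D or not A) implies not E); not E; not ((A implies D) or not E)}.
not ((A implies D) or not E): α-rule — add not (A implies D), not not E.
× closes — contains both E and not E.
All 1 branch closes.
Every branch closed, so the premises entail the conclusion.

Yes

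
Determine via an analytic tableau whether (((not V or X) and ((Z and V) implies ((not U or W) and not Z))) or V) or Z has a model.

Initial set: {((((not V or X) and ((Z and V) implies ((not U or W) and not Z))) or V) or Z)}.
((((not V or X) and ((Z and V) implies ((not U or W) and not Z))) or V) or Z): β-rule — branch into (((not V or X) and ((Z and V) implies ((not U or W) and not Z))) or V)  //  Z.
  branch 1 (add (((not V or X) and ((Z and V) implies ((not U or W) and not Z))) or V)):
    (((not V or X) and ((Z and V) implies ((not U or W) and not Z))) or V): β-rule — branch into ((not V or X) and ((Z and V) implies ((not U or W) and not Z)))  //  V.
      branch 1.1 (add ((not V or X) and ((Z and V) implies ((not U or W) and not Z)))):
        ((not V or X) and ((Z and V) implies ((not U or W) and not Z))): α-rule — add (not V or X), ((Z and V) implies ((not U or W) and not Z)).
        (not V or X): β-rule — branch into not V  //  X.
          branch 1.1.1 (add not V):
            ((Z and V) implies ((not U or W) and not Z)): β-rule — branch into not (Z and V)  //  ((not U or W) and not Z).
              branch 1.1.1.1 (add not (Z and V)):
                not (Z and V): β-rule — branch into not Z  //  not V.
                  branch 1.1.1.1.1 (add not Z):
                    ○ open, literals {V=false, Z=false}.
                  branch 1.1.1.1.2 (add not V):
                    ○ open, literals {V=false}.
              branch 1.1.1.2 (add ((not U or W) and not Z)):
                ((not U or W) and not Z): α-rule — add (not U or W), not Z.
                (not U or W): β-rule — branch into not U  //  W.
                  branch 1.1.1.2.1 (add not U):
                    ○ open, literals {U=false, V=false, Z=false}.
                  branch 1.1.1.2.2 (add W):
                    ○ open, literals {V=false, W=true, Z=false}.
          branch 1.1.2 (add X):
            ((Z and V) implies ((not U or W) and not Z)): β-rule — branch into not (Z and V)  //  ((not U or W) and not Z).
              branch 1.1.2.1 (add not (Z and V)):
                not (Z and V): β-rule — branch into not Z  //  not V.
                  branch 1.1.2.1.1 (add not Z):
                    ○ open, literals {X=true, Z=false}.
                  branch 1.1.2.1.2 (add not V):
                    ○ open, literals {V=false, X=true}.
              branch 1.1.2.2 (add ((not U or W) and not Z)):
                ((not U or W) and not Z): α-rule — add (not U or W), not Z.
                (not U or W): β-rule — branch into not U  //  W.
                  branch 1.1.2.2.1 (add not U):
                    ○ open, literals {U=false, X=true, Z=false}.
                  branch 1.1.2.2.2 (add W):
                    ○ open, literals {W=true, X=true, Z=false}.
      branch 1.2 (add V):
        ○ open, literals {V=true}.
  branch 2 (add Z):
    ○ open, literals {Z=true}.
0 branches closed, 10 open.
An open branch gives a satisfying assignment: V=false, Z=false.

Satisfiable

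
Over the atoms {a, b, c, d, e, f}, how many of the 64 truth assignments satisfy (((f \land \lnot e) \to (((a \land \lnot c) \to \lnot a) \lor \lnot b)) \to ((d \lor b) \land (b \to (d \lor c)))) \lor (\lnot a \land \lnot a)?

53

Initial set: {((((f \land \lnot e) \to (((a \land \lnot c) \to \lnot a) \lor \lnot b)) \to ((d \lor b) \land (b \to (d \lor c)))) \lor (\lnot a \land \lnot a))}.
((((f \land \lnot e) \to (((a \land \lnot c) \to \lnot a) \lor \lnot b)) \to ((d \lor b) \land (b \to (d \lor c)))) \lor (\lnot a \land \lnot a)): β-rule — branch into (((f \land \lnot e) \to (((a \land \lnot c) \to \lnot a) \lor \lnot b)) \to ((d \lor b) \land (b \to (d \lor c))))  //  (\lnot a \land \lnot a).
  branch 1 (add (((f \land \lnot e) \to (((a \land \lnot c) \to \lnot a) \lor \lnot b)) \to ((d \lor b) \land (b \to (d \lor c))))):
    (((f \land \lnot e) \to (((a \land \lnot c) \to \lnot a) \lor \lnot b)) \to ((d \lor b) \land (b \to (d \lor c)))): β-rule — branch into \lnot ((f \land \lnot e) \to (((a \land \lnot c) \to \lnot a) \lor \lnot b))  //  ((d \lor b) \land (b \to (d \lor c))).
      branch 1.1 (add \lnot ((f \land \lnot e) \to (((a \land \lnot c) \to \lnot a) \lor \lnot b))):
        \lnot ((f \land \lnot e) \to (((a \land \lnot c) \to \lnot a) \lor \lnot b)): α-rule — add (f \land \lnot e), \lnot (((a \land \lnot c) \to \lnot a) \lor \lnot b).
        (f \land \lnot e): α-rule — add f, \lnot e.
        \lnot (((a \land \lnot c) \to \lnot a) \lor \lnot b): α-rule — add \lnot ((a \land \lnot c) \to \lnot a), \lnot \lnot b.
        \lnot ((a \land \lnot c) \to \lnot a): α-rule — add (a \land \lnot c), \lnot \lnot a.
        (a \land \lnot c): α-rule — add a, \lnot c.
        ○ open, literals {a=true, b=true, c=false, e=false, f=true}.
      branch 1.2 (add ((d \lor b) \land (b \to (d \lor c)))):
        ((d \lor b) \land (b \to (d \lor c))): α-rule — add (d \lor b), (b \to (d \lor c)).
        (d \lor b): β-rule — branch into d  //  b.
          branch 1.2.1 (add d):
            (b \to (d \lor c)): β-rule — branch into \lnot b  //  (d \lor c).
              branch 1.2.1.1 (add \lnot b):
                ○ open, literals {b=false, d=true}.
              branch 1.2.1.2 (add (d \lor c)):
                (d \lor c): β-rule — branch into d  //  c.
                  branch 1.2.1.2.1 (add d):
                    ○ open, literals {d=true}.
                  branch 1.2.1.2.2 (add c):
                    ○ open, literals {c=true, d=true}.
          branch 1.2.2 (add b):
            (b \to (d \lor c)): β-rule — branch into \lnot b  //  (d \lor c).
              branch 1.2.2.1 (add \lnot b):
                × closes — contains both b and \lnot b.
              branch 1.2.2.2 (add (d \lor c)):
                (d \lor c): β-rule — branch into d  //  c.
                  branch 1.2.2.2.1 (add d):
                    ○ open, literals {b=true, d=true}.
                  branch 1.2.2.2.2 (add c):
                    ○ open, literals {b=true, c=true}.
  branch 2 (add (\lnot a \land \lnot a)):
    (\lnot a \land \lnot a): α-rule — add \lnot a, \lnot a.
    ○ open, literals {a=false}.
1 branch closed, 7 open.
Each open branch fixes some atoms; the unmentioned ones are free. Counting distinct full assignments: branch {a=true, b=true, c=false, e=false, f=true} (d) contributes 2 new; branch {b=false, d=true} (a, c, e, f) contributes 16 new; branch {d=true} (a, b, c, e, f) contributes 15 new; branch {c=true, d=true} (a, b, e, f) contributes 0 new; branch {b=true, d=true} (a, c, e, f) contributes 0 new; branch {b=true, c=true} (a, d, e, f) contributes 8 new; branch {a=false} (b, c, d, e, f) contributes 12 new. Total: 53.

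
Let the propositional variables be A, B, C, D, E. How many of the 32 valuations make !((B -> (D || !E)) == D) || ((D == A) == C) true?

Initial set: {(!((B -> (D || !E)) == D) || ((D == A) == C))}.
(!((B -> (D || !E)) == D) || ((D == A) == C)): β-rule — branch into !((B -> (D || !E)) == D)  //  ((D == A) == C).
  branch 1 (add !((B -> (D || !E)) == D)):
    !((B -> (D || !E)) == D): β-rule — branch into (B -> (D || !E)), !D  //  !(B -> (D || !E)), D.
      branch 1.1 (add (B -> (D || !E)), !D):
        (B -> (D || !E)): β-rule — branch into !B  //  (D || !E).
          branch 1.1.1 (add !B):
            ○ open, literals {B=0, D=0}.
          branch 1.1.2 (add (D || !E)):
            (D || !E): β-rule — branch into D  //  !E.
              branch 1.1.2.1 (add D):
                × closes — contains both D and !D.
              branch 1.1.2.2 (add !E):
                ○ open, literals {D=0, E=0}.
      branch 1.2 (add !(B -> (D || !E)), D):
        !(B -> (D || !E)): α-rule — add B, !(D || !E).
        !(D || !E): α-rule — add !D, !!E.
        × closes — contains both D and !D.
  branch 2 (add ((D == A) == C)):
    ((D == A) == C): β-rule — branch into (D == A), C  //  !(D == A), !C.
      branch 2.1 (add (D == A), C):
        (D == A): β-rule — branch into D, A  //  !D, !A.
          branch 2.1.1 (add D, A):
            ○ open, literals {A=1, C=1, D=1}.
          branch 2.1.2 (add !D, !A):
            ○ open, literals {A=0, C=1, D=0}.
      branch 2.2 (add !(D == A), !C):
        !(D == A): β-rule — branch into D, !A  //  !D, A.
          branch 2.2.1 (add D, !A):
            ○ open, literals {A=0, C=0, D=1}.
          branch 2.2.2 (add !D, A):
            ○ open, literals {A=1, C=0, D=0}.
2 branches closed, 6 open.
Each open branch fixes some atoms; the unmentioned ones are free. Counting distinct full assignments: branch {B=0, D=0} (A, C, E) contributes 8 new; branch {D=0, E=0} (A, B, C) contributes 4 new; branch {A=1, C=1, D=1} (B, E) contributes 4 new; branch {A=0, C=1, D=0} (B, E) contributes 1 new; branch {A=0, C=0, D=1} (B, E) contributes 4 new; branch {A=1, C=0, D=0} (B, E) contributes 1 new. Total: 22.

22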